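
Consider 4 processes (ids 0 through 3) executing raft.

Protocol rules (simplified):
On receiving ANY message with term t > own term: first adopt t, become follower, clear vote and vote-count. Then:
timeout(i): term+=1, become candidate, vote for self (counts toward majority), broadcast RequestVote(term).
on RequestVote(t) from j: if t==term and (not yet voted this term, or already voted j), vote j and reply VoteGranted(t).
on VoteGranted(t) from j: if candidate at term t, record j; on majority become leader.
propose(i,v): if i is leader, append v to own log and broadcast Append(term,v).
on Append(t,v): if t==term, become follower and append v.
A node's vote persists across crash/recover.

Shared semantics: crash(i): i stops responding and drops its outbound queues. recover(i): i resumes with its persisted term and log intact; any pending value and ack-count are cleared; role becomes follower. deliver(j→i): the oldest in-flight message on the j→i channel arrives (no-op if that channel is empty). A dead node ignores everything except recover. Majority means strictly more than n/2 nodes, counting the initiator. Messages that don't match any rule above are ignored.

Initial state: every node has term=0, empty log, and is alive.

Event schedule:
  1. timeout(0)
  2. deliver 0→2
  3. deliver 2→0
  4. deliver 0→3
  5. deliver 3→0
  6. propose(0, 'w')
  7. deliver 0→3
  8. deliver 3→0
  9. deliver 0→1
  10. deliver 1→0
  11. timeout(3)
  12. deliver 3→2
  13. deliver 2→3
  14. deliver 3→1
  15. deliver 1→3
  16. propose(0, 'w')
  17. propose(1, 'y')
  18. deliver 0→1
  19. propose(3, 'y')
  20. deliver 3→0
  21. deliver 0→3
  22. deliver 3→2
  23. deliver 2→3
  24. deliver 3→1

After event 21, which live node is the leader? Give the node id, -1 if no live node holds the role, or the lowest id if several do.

3

1. timeout(0):  <0:cand t1 ->
2. deliver 0→2:  <2:foll t1 ->
3. deliver 2→0:  nop
4. deliver 0→3:  <3:foll t1 ->
5. deliver 3→0:  <0:lead t1 ->
6. propose(0,'w'):  <0:lead t1 w>
7. deliver 0→3:  <3:foll t1 w>
8. deliver 3→0:  nop
9. deliver 0→1:  <1:foll t1 ->
10. deliver 1→0:  nop
11. timeout(3):  <3:cand t2 w>
12. deliver 3→2:  <2:foll t2 ->
13. deliver 2→3:  nop
14. deliver 3→1:  <1:foll t2 ->
15. deliver 1→3:  <3:lead t2 w>
16. propose(0,'w'):  <0:lead t1 w,w>
17. propose(1,'y'):  nop
18. deliver 0→1:  nop
19. propose(3,'y'):  <3:lead t2 w,y>
20. deliver 3→0:  <0:foll t2 w,w>
21. deliver 0→3:  nop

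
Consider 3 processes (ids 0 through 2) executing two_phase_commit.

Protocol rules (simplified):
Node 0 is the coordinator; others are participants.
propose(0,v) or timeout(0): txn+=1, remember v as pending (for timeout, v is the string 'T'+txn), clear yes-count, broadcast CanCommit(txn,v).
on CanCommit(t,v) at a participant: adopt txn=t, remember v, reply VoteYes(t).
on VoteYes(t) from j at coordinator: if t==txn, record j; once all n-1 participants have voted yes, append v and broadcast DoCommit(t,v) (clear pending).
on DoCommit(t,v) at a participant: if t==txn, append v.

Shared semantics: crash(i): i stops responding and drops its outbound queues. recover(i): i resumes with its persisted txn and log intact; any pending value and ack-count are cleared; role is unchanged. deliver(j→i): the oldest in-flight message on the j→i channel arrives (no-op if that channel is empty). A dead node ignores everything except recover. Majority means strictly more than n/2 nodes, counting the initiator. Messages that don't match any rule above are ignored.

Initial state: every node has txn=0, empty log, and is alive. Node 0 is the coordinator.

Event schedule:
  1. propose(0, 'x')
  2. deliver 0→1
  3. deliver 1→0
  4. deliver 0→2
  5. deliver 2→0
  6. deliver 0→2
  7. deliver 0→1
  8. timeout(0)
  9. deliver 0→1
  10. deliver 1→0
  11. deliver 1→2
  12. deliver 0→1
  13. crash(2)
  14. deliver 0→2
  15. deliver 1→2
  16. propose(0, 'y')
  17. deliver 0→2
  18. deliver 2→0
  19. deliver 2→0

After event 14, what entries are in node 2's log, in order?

x

[1] propose(0,'x') → N0(coor t1 [-])
[2] deliver 0→1 → N1(part t1 [-])
[3] deliver 1→0 → ∅
[4] deliver 0→2 → N2(part t1 [-])
[5] deliver 2→0 → N0(coor t1 [x])
[6] deliver 0→2 → N2(part t1 [x])
[7] deliver 0→1 → N1(part t1 [x])
[8] timeout(0) → N0(coor t2 [x])
[9] deliver 0→1 → N1(part t2 [x])
[10] deliver 1→0 → ∅
[11] deliver 1→2 → ∅
[12] deliver 0→1 → ∅
[13] crash(2) → N2(✗part t1 [x])
[14] deliver 0→2 → ∅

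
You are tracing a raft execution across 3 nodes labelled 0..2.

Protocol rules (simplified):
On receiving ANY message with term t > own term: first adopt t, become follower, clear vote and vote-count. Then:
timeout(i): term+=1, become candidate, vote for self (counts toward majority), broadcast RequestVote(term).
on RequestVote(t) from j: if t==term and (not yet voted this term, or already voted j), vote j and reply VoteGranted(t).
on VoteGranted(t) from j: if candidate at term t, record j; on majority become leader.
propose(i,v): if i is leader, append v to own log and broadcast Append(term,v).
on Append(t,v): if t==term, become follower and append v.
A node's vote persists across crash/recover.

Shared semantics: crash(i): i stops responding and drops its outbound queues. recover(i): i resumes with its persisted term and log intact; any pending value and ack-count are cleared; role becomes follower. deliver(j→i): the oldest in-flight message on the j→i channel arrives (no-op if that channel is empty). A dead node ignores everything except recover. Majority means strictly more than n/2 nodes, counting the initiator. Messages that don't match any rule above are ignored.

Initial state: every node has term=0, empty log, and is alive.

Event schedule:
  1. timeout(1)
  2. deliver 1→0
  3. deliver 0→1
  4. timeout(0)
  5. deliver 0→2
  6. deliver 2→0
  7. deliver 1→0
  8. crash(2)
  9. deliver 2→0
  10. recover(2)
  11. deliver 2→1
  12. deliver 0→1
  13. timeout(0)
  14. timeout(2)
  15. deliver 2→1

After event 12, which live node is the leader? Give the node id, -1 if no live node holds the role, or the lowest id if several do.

0

after 1 — timeout(1): n1:cand/t1/[-]
after 2 — deliver 1→0: n0:foll/t1/[-]
after 3 — deliver 0→1: n1:lead/t1/[-]
after 4 — timeout(0): n0:cand/t2/[-]
after 5 — deliver 0→2: n2:foll/t2/[-]
after 6 — deliver 2→0: n0:lead/t2/[-]
after 7 — deliver 1→0: ·
after 8 — crash(2): n2:✗foll/t2/[-]
after 9 — deliver 2→0: ·
after 10 — recover(2): n2:foll/t2/[-]
after 11 — deliver 2→1: ·
after 12 — deliver 0→1: n1:foll/t2/[-]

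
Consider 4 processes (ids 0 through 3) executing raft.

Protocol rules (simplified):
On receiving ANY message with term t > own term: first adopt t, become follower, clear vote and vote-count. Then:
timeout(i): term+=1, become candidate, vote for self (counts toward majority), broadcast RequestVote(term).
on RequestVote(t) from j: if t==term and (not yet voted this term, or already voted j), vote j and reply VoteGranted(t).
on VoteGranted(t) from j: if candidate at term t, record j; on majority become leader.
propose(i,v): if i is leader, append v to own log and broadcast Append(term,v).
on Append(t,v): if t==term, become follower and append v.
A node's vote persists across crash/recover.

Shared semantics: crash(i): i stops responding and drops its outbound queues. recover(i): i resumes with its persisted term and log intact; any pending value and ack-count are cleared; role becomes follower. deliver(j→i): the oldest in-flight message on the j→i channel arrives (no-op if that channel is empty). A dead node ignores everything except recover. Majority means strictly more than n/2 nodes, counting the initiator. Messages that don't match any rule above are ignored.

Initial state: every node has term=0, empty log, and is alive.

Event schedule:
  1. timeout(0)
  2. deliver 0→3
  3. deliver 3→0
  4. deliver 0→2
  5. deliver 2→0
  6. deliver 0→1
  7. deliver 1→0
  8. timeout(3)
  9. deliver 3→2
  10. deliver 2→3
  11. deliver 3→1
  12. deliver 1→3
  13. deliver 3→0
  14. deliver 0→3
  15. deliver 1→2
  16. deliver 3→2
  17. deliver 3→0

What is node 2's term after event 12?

e1 timeout(0): 0[cand,t=1,-]
e2 deliver 0→3: 3[foll,t=1,-]
e3 deliver 3→0: ·
e4 deliver 0→2: 2[foll,t=1,-]
e5 deliver 2→0: 0[lead,t=1,-]
e6 deliver 0→1: 1[foll,t=1,-]
e7 deliver 1→0: ·
e8 timeout(3): 3[cand,t=2,-]
e9 deliver 3→2: 2[foll,t=2,-]
e10 deliver 2→3: ·
e11 deliver 3→1: 1[foll,t=2,-]
e12 deliver 1→3: 3[lead,t=2,-]

2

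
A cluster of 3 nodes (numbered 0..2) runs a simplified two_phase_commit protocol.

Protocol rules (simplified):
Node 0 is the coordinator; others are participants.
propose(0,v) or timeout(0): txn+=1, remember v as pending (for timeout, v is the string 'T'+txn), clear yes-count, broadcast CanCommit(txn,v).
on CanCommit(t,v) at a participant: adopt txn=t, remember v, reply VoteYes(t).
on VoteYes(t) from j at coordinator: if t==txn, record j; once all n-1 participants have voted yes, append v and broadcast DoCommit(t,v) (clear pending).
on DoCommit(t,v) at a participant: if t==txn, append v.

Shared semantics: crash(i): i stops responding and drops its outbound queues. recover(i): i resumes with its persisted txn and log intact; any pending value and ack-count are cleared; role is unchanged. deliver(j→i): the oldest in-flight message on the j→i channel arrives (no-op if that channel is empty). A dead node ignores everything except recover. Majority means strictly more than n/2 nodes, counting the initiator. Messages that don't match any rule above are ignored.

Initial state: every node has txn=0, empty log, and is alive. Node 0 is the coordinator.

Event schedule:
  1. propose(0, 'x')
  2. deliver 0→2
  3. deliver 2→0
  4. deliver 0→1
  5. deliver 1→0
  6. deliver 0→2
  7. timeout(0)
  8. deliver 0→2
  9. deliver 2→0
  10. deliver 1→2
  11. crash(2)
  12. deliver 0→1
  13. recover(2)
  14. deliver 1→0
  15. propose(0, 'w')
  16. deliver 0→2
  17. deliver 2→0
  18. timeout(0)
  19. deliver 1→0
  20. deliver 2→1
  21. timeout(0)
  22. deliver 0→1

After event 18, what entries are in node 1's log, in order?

x

step 1 propose(0,'x'): 0={coor,t=1,log=-}
step 2 deliver 0→2: 2={part,t=1,log=-}
step 3 deliver 2→0: —
step 4 deliver 0→1: 1={part,t=1,log=-}
step 5 deliver 1→0: 0={coor,t=1,log=x}
step 6 deliver 0→2: 2={part,t=1,log=x}
step 7 timeout(0): 0={coor,t=2,log=x}
step 8 deliver 0→2: 2={part,t=2,log=x}
step 9 deliver 2→0: —
step 10 deliver 1→2: —
step 11 crash(2): 2={✗part,t=2,log=x}
step 12 deliver 0→1: 1={part,t=1,log=x}
step 13 recover(2): 2={part,t=2,log=x}
step 14 deliver 1→0: —
step 15 propose(0,'w'): 0={coor,t=3,log=x}
step 16 deliver 0→2: 2={part,t=3,log=x}
step 17 deliver 2→0: —
step 18 timeout(0): 0={coor,t=4,log=x}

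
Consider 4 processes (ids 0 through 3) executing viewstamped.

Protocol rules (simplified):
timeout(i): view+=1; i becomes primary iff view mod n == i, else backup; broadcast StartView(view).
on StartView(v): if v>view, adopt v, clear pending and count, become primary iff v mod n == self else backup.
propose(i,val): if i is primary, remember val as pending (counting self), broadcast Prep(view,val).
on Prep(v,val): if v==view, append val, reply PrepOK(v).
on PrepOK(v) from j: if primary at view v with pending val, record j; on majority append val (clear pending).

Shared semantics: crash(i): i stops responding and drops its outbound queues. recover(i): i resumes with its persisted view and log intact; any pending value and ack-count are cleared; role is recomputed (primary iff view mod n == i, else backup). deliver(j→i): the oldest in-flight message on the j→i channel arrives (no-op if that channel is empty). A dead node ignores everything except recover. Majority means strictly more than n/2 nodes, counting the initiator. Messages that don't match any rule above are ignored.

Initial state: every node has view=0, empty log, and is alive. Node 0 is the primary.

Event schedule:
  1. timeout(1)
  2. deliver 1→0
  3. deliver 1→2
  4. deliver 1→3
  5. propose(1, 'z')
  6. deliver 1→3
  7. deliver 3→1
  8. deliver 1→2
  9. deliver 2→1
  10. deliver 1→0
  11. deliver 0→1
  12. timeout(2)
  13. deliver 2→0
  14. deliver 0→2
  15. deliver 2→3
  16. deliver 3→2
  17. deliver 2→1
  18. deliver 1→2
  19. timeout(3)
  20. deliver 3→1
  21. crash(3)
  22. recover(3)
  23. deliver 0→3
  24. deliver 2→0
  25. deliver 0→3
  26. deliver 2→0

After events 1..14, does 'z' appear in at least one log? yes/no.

yes

after 1 — timeout(1): n1:prim/v1/[-]
after 2 — deliver 1→0: n0:back/v1/[-]
after 3 — deliver 1→2: n2:back/v1/[-]
after 4 — deliver 1→3: n3:back/v1/[-]
after 5 — propose(1,'z'): ·
after 6 — deliver 1→3: n3:back/v1/[z]
after 7 — deliver 3→1: ·
after 8 — deliver 1→2: n2:back/v1/[z]
after 9 — deliver 2→1: n1:prim/v1/[z]
after 10 — deliver 1→0: n0:back/v1/[z]
after 11 — deliver 0→1: ·
after 12 — timeout(2): n2:prim/v2/[z]
after 13 — deliver 2→0: n0:back/v2/[z]
after 14 — deliver 0→2: ·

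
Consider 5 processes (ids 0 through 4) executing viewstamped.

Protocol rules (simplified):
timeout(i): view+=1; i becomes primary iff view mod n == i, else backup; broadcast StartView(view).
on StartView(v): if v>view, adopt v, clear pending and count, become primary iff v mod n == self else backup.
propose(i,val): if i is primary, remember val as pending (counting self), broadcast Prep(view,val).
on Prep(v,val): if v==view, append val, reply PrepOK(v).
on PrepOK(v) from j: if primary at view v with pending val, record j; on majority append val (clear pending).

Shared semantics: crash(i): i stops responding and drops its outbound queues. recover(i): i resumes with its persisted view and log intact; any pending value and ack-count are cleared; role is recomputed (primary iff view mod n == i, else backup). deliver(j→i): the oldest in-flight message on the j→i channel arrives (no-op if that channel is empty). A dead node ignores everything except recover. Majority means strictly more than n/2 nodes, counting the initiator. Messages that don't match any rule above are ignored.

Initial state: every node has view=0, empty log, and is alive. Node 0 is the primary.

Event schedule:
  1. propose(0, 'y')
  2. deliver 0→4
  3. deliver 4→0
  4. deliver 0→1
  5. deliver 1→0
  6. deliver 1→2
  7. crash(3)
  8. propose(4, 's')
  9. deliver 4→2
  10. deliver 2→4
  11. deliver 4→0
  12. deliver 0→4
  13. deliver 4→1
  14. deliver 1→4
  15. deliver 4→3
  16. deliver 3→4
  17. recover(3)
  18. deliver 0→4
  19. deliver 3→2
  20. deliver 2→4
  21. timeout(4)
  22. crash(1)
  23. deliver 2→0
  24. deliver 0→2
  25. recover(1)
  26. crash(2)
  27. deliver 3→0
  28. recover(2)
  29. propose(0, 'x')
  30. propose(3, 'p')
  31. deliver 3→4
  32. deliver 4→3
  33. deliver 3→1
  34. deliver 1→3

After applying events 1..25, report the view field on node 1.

0

e1 propose(0,'y'): ·
e2 deliver 0→4: 4[back,v=0,y]
e3 deliver 4→0: ·
e4 deliver 0→1: 1[back,v=0,y]
e5 deliver 1→0: 0[prim,v=0,y]
e6 deliver 1→2: ·
e7 crash(3): 3[✗back,v=0,-]
e8 propose(4,'s'): ·
e9 deliver 4→2: ·
e10 deliver 2→4: ·
e11 deliver 4→0: ·
e12 deliver 0→4: ·
e13 deliver 4→1: ·
e14 deliver 1→4: ·
e15 deliver 4→3: ·
e16 deliver 3→4: ·
e17 recover(3): 3[back,v=0,-]
e18 deliver 0→4: ·
e19 deliver 3→2: ·
e20 deliver 2→4: ·
e21 timeout(4): 4[back,v=1,y]
e22 crash(1): 1[✗back,v=0,y]
e23 deliver 2→0: ·
e24 deliver 0→2: 2[back,v=0,y]
e25 recover(1): 1[back,v=0,y]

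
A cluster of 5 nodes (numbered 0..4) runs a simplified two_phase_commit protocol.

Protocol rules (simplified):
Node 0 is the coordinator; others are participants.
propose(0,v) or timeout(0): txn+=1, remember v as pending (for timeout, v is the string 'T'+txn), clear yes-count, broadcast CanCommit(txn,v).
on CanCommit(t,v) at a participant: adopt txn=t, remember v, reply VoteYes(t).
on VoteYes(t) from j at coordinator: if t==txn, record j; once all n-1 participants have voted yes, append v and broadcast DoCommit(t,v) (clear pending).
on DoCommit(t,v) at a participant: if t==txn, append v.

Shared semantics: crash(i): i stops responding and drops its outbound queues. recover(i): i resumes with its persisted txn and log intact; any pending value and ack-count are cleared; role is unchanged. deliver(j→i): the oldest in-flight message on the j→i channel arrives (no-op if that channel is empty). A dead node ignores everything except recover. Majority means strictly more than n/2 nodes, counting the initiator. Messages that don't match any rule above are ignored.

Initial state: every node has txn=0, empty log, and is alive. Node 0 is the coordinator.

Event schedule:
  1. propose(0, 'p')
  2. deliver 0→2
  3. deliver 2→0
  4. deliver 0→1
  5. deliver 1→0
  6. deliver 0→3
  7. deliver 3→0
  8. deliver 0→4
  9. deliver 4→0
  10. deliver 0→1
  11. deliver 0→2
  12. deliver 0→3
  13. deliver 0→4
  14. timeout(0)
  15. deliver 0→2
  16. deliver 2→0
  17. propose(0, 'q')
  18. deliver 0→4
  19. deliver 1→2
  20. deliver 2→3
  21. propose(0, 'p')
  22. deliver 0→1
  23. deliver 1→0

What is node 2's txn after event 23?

2

e1 propose(0,'p'): 0[coor,t=1,-]
e2 deliver 0→2: 2[part,t=1,-]
e3 deliver 2→0: ·
e4 deliver 0→1: 1[part,t=1,-]
e5 deliver 1→0: ·
e6 deliver 0→3: 3[part,t=1,-]
e7 deliver 3→0: ·
e8 deliver 0→4: 4[part,t=1,-]
e9 deliver 4→0: 0[coor,t=1,p]
e10 deliver 0→1: 1[part,t=1,p]
e11 deliver 0→2: 2[part,t=1,p]
e12 deliver 0→3: 3[part,t=1,p]
e13 deliver 0→4: 4[part,t=1,p]
e14 timeout(0): 0[coor,t=2,p]
e15 deliver 0→2: 2[part,t=2,p]
e16 deliver 2→0: ·
e17 propose(0,'q'): 0[coor,t=3,p]
e18 deliver 0→4: 4[part,t=2,p]
e19 deliver 1→2: ·
e20 deliver 2→3: ·
e21 propose(0,'p'): 0[coor,t=4,p]
e22 deliver 0→1: 1[part,t=2,p]
e23 deliver 1→0: ·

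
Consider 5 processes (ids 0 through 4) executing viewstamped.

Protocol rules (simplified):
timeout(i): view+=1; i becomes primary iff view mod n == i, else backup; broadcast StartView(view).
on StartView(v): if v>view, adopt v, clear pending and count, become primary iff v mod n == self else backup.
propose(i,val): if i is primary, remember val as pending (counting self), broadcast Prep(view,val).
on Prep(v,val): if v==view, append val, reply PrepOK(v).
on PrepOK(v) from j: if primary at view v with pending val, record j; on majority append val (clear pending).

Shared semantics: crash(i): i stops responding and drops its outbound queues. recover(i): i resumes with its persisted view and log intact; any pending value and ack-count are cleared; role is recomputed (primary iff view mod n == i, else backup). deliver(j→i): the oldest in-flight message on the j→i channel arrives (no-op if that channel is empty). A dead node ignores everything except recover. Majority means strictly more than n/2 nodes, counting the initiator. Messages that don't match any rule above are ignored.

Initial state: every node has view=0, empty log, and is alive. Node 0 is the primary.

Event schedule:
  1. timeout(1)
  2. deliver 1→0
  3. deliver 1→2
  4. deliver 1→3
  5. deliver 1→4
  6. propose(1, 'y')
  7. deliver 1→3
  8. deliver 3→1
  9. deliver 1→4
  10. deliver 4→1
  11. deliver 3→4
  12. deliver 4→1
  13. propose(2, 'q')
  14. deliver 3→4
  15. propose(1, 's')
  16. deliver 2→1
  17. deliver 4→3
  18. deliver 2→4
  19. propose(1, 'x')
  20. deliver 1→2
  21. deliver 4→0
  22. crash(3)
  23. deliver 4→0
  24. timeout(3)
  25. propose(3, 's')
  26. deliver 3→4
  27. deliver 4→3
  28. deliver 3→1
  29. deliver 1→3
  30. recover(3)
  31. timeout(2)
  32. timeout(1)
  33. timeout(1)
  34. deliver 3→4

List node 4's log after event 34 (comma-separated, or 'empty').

y

[1] timeout(1) → N1(prim v1 [-])
[2] deliver 1→0 → N0(back v1 [-])
[3] deliver 1→2 → N2(back v1 [-])
[4] deliver 1→3 → N3(back v1 [-])
[5] deliver 1→4 → N4(back v1 [-])
[6] propose(1,'y') → ∅
[7] deliver 1→3 → N3(back v1 [y])
[8] deliver 3→1 → ∅
[9] deliver 1→4 → N4(back v1 [y])
[10] deliver 4→1 → N1(prim v1 [y])
[11] deliver 3→4 → ∅
[12] deliver 4→1 → ∅
[13] propose(2,'q') → ∅
[14] deliver 3→4 → ∅
[15] propose(1,'s') → ∅
[16] deliver 2→1 → ∅
[17] deliver 4→3 → ∅
[18] deliver 2→4 → ∅
[19] propose(1,'x') → ∅
[20] deliver 1→2 → N2(back v1 [y])
[21] deliver 4→0 → ∅
[22] crash(3) → N3(✗back v1 [y])
[23] deliver 4→0 → ∅
[24] timeout(3) → ∅
[25] propose(3,'s') → ∅
[26] deliver 3→4 → ∅
[27] deliver 4→3 → ∅
[28] deliver 3→1 → ∅
[29] deliver 1→3 → ∅
[30] recover(3) → N3(back v1 [y])
[31] timeout(2) → N2(prim v2 [y])
[32] timeout(1) → N1(back v2 [y])
[33] timeout(1) → N1(back v3 [y])
[34] deliver 3→4 → ∅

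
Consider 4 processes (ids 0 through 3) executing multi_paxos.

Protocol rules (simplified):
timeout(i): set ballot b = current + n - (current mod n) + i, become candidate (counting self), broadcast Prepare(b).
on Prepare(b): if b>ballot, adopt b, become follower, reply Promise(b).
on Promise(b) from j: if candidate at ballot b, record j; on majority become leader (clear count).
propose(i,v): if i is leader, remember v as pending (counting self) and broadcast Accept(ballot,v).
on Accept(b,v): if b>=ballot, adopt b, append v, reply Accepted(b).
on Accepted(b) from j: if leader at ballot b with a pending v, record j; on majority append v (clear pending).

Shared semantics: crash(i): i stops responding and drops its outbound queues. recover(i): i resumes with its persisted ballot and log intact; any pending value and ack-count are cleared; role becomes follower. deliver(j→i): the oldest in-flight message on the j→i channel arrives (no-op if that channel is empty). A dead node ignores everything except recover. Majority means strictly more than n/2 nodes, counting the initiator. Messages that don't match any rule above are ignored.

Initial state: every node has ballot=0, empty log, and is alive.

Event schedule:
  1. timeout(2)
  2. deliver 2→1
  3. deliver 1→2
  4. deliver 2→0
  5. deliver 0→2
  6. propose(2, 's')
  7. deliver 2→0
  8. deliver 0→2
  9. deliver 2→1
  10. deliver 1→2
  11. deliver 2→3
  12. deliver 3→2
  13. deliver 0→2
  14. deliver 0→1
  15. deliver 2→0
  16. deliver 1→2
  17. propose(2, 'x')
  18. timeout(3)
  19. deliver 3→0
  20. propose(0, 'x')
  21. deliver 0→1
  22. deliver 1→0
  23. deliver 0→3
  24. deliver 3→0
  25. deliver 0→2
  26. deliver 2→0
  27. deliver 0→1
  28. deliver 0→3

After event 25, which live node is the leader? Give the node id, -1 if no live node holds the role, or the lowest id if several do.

[1] timeout(2) → N2(cand b6 [-])
[2] deliver 2→1 → N1(foll b6 [-])
[3] deliver 1→2 → ∅
[4] deliver 2→0 → N0(foll b6 [-])
[5] deliver 0→2 → N2(lead b6 [-])
[6] propose(2,'s') → ∅
[7] deliver 2→0 → N0(foll b6 [s])
[8] deliver 0→2 → ∅
[9] deliver 2→1 → N1(foll b6 [s])
[10] deliver 1→2 → N2(lead b6 [s])
[11] deliver 2→3 → N3(foll b6 [-])
[12] deliver 3→2 → ∅
[13] deliver 0→2 → ∅
[14] deliver 0→1 → ∅
[15] deliver 2→0 → ∅
[16] deliver 1→2 → ∅
[17] propose(2,'x') → ∅
[18] timeout(3) → N3(cand b11 [-])
[19] deliver 3→0 → N0(foll b11 [s])
[20] propose(0,'x') → ∅
[21] deliver 0→1 → ∅
[22] deliver 1→0 → ∅
[23] deliver 0→3 → ∅
[24] deliver 3→0 → ∅
[25] deliver 0→2 → ∅

2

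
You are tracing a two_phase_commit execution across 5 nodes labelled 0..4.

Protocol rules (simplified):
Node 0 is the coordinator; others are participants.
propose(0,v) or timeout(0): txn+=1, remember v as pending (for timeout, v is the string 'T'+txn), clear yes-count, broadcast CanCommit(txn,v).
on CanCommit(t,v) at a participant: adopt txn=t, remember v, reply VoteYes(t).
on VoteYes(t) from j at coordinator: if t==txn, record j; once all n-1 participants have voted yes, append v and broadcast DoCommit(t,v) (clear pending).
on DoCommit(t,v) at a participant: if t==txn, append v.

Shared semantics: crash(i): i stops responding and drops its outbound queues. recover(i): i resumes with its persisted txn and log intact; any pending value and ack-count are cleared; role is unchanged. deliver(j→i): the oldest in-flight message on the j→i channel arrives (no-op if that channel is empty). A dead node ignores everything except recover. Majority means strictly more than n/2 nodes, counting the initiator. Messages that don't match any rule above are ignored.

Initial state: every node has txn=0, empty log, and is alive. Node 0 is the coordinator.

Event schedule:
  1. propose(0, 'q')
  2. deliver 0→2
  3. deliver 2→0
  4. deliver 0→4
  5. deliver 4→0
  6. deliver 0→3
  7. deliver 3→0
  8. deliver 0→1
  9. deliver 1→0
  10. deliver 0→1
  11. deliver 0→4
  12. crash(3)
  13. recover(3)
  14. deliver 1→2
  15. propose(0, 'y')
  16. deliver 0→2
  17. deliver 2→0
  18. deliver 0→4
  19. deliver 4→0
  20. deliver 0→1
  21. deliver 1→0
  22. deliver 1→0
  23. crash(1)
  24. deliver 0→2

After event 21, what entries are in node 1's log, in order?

q

step 1 propose(0,'q'): 0={coor,t=1,log=-}
step 2 deliver 0→2: 2={part,t=1,log=-}
step 3 deliver 2→0: —
step 4 deliver 0→4: 4={part,t=1,log=-}
step 5 deliver 4→0: —
step 6 deliver 0→3: 3={part,t=1,log=-}
step 7 deliver 3→0: —
step 8 deliver 0→1: 1={part,t=1,log=-}
step 9 deliver 1→0: 0={coor,t=1,log=q}
step 10 deliver 0→1: 1={part,t=1,log=q}
step 11 deliver 0→4: 4={part,t=1,log=q}
step 12 crash(3): 3={✗part,t=1,log=-}
step 13 recover(3): 3={part,t=1,log=-}
step 14 deliver 1→2: —
step 15 propose(0,'y'): 0={coor,t=2,log=q}
step 16 deliver 0→2: 2={part,t=1,log=q}
step 17 deliver 2→0: —
step 18 deliver 0→4: 4={part,t=2,log=q}
step 19 deliver 4→0: —
step 20 deliver 0→1: 1={part,t=2,log=q}
step 21 deliver 1→0: —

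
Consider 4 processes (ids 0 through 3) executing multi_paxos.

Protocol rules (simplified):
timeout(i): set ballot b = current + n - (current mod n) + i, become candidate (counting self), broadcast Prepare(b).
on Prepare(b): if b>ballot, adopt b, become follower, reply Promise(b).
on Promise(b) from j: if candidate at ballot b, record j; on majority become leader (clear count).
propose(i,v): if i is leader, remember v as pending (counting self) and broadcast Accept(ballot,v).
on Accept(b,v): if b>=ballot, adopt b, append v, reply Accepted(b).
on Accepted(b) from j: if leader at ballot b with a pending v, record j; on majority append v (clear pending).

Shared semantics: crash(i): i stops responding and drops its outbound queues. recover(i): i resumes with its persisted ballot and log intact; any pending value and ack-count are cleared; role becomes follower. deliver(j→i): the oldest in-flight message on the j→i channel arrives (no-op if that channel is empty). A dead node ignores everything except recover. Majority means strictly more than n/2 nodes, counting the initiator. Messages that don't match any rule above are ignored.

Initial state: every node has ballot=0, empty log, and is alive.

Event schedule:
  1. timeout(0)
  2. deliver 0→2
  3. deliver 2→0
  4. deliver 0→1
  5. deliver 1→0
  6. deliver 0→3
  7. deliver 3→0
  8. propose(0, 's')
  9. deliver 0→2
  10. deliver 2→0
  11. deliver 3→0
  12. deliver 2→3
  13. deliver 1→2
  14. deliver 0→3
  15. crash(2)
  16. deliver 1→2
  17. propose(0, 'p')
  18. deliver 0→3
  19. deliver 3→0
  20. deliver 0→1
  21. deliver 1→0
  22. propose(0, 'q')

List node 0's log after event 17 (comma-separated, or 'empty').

empty

[1] timeout(0) → N0(cand b4 [-])
[2] deliver 0→2 → N2(foll b4 [-])
[3] deliver 2→0 → ∅
[4] deliver 0→1 → N1(foll b4 [-])
[5] deliver 1→0 → N0(lead b4 [-])
[6] deliver 0→3 → N3(foll b4 [-])
[7] deliver 3→0 → ∅
[8] propose(0,'s') → ∅
[9] deliver 0→2 → N2(foll b4 [s])
[10] deliver 2→0 → ∅
[11] deliver 3→0 → ∅
[12] deliver 2→3 → ∅
[13] deliver 1→2 → ∅
[14] deliver 0→3 → N3(foll b4 [s])
[15] crash(2) → N2(✗foll b4 [s])
[16] deliver 1→2 → ∅
[17] propose(0,'p') → ∅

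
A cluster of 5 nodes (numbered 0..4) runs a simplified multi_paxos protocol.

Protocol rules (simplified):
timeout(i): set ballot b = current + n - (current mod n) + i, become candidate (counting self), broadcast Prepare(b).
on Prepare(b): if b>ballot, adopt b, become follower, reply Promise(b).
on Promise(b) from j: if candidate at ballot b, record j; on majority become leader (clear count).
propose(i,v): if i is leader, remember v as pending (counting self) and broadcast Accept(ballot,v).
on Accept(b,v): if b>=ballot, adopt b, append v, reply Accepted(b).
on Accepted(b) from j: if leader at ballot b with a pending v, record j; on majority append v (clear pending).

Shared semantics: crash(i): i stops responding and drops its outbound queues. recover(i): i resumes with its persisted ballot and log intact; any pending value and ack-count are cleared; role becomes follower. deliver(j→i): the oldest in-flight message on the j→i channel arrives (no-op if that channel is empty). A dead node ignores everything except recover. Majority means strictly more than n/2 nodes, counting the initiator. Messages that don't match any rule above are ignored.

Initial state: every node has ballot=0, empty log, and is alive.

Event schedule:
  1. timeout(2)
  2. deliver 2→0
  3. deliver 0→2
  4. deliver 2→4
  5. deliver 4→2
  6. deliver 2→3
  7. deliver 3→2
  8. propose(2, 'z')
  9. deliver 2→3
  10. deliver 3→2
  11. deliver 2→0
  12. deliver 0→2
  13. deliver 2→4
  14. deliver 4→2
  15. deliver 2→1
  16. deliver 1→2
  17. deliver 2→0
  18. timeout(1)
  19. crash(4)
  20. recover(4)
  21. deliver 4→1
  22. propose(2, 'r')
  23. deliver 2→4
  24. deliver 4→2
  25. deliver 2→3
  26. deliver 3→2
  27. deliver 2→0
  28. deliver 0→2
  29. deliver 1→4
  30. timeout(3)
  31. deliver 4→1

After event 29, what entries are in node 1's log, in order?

e1 timeout(2): 2[cand,b=7,-]
e2 deliver 2→0: 0[foll,b=7,-]
e3 deliver 0→2: ·
e4 deliver 2→4: 4[foll,b=7,-]
e5 deliver 4→2: 2[lead,b=7,-]
e6 deliver 2→3: 3[foll,b=7,-]
e7 deliver 3→2: ·
e8 propose(2,'z'): ·
e9 deliver 2→3: 3[foll,b=7,z]
e10 deliver 3→2: ·
e11 deliver 2→0: 0[foll,b=7,z]
e12 deliver 0→2: 2[lead,b=7,z]
e13 deliver 2→4: 4[foll,b=7,z]
e14 deliver 4→2: ·
e15 deliver 2→1: 1[foll,b=7,-]
e16 deliver 1→2: ·
e17 deliver 2→0: ·
e18 timeout(1): 1[cand,b=11,-]
e19 crash(4): 4[✗foll,b=7,z]
e20 recover(4): 4[foll,b=7,z]
e21 deliver 4→1: ·
e22 propose(2,'r'): ·
e23 deliver 2→4: 4[foll,b=7,z,r]
e24 deliver 4→2: ·
e25 deliver 2→3: 3[foll,b=7,z,r]
e26 deliver 3→2: 2[lead,b=7,z,r]
e27 deliver 2→0: 0[foll,b=7,z,r]
e28 deliver 0→2: ·
e29 deliver 1→4: 4[foll,b=11,z,r]

empty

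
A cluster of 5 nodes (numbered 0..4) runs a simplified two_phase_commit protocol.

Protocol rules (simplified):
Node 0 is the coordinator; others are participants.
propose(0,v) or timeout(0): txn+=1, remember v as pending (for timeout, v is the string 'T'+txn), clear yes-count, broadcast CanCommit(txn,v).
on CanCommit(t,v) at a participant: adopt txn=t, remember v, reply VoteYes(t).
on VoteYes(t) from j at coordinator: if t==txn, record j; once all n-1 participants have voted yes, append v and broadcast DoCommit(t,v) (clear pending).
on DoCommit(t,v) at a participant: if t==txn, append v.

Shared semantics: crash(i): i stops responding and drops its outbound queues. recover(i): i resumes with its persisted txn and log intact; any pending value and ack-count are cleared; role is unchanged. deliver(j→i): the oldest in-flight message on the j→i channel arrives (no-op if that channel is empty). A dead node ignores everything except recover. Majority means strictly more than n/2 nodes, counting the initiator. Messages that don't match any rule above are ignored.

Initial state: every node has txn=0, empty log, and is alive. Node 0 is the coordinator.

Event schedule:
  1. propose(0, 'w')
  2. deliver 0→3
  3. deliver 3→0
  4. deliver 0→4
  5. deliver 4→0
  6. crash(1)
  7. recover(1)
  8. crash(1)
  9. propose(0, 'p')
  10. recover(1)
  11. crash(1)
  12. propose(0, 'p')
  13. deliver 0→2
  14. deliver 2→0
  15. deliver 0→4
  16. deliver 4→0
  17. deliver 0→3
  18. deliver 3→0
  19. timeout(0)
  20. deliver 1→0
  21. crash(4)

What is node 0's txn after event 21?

4

step 1 propose(0,'w'): 0={coor,t=1,log=-}
step 2 deliver 0→3: 3={part,t=1,log=-}
step 3 deliver 3→0: —
step 4 deliver 0→4: 4={part,t=1,log=-}
step 5 deliver 4→0: —
step 6 crash(1): 1={✗part,t=0,log=-}
step 7 recover(1): 1={part,t=0,log=-}
step 8 crash(1): 1={✗part,t=0,log=-}
step 9 propose(0,'p'): 0={coor,t=2,log=-}
step 10 recover(1): 1={part,t=0,log=-}
step 11 crash(1): 1={✗part,t=0,log=-}
step 12 propose(0,'p'): 0={coor,t=3,log=-}
step 13 deliver 0→2: 2={part,t=1,log=-}
step 14 deliver 2→0: —
step 15 deliver 0→4: 4={part,t=2,log=-}
step 16 deliver 4→0: —
step 17 deliver 0→3: 3={part,t=2,log=-}
step 18 deliver 3→0: —
step 19 timeout(0): 0={coor,t=4,log=-}
step 20 deliver 1→0: —
step 21 crash(4): 4={✗part,t=2,log=-}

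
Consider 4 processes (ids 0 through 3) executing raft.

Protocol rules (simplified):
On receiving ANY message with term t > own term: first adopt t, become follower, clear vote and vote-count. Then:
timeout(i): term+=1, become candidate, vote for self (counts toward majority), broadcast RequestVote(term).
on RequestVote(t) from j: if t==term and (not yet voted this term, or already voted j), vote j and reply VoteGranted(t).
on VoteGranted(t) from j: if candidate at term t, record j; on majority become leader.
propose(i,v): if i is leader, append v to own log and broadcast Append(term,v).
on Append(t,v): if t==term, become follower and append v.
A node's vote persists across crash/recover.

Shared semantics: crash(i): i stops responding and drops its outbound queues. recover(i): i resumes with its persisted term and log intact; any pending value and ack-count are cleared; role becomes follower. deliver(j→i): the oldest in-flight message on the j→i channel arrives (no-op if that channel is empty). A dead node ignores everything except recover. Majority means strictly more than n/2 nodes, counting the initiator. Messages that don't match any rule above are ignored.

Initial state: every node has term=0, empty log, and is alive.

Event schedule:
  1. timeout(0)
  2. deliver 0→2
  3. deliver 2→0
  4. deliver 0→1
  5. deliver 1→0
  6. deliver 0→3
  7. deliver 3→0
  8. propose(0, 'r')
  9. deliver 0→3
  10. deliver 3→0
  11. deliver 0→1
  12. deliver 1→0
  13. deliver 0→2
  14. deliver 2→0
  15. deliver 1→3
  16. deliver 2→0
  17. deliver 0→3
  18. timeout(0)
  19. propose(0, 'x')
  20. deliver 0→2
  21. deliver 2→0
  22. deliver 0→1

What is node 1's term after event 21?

e1 timeout(0): 0[cand,t=1,-]
e2 deliver 0→2: 2[foll,t=1,-]
e3 deliver 2→0: ·
e4 deliver 0→1: 1[foll,t=1,-]
e5 deliver 1→0: 0[lead,t=1,-]
e6 deliver 0→3: 3[foll,t=1,-]
e7 deliver 3→0: ·
e8 propose(0,'r'): 0[lead,t=1,r]
e9 deliver 0→3: 3[foll,t=1,r]
e10 deliver 3→0: ·
e11 deliver 0→1: 1[foll,t=1,r]
e12 deliver 1→0: ·
e13 deliver 0→2: 2[foll,t=1,r]
e14 deliver 2→0: ·
e15 deliver 1→3: ·
e16 deliver 2→0: ·
e17 deliver 0→3: ·
e18 timeout(0): 0[cand,t=2,r]
e19 propose(0,'x'): ·
e20 deliver 0→2: 2[foll,t=2,r]
e21 deliver 2→0: ·

1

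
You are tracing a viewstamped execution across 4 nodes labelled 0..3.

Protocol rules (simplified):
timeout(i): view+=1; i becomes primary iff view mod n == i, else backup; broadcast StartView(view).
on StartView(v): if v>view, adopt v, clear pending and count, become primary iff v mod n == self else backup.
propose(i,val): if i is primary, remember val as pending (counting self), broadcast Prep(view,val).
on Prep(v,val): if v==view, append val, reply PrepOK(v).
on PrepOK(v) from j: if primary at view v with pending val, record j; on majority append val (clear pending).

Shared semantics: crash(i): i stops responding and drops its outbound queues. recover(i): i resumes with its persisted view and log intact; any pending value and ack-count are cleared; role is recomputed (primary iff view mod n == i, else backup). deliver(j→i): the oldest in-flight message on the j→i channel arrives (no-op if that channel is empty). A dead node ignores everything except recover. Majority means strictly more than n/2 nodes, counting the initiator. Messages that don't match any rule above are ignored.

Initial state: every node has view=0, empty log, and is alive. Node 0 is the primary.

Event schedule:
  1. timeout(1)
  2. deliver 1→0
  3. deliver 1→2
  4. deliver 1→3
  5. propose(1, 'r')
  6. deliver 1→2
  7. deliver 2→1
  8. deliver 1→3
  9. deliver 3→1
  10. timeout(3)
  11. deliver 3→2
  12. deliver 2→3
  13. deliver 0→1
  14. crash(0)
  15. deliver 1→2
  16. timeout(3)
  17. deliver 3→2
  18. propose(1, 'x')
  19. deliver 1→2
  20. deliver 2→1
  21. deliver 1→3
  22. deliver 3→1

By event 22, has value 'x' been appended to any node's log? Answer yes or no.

no

step 1 timeout(1): 1={prim,v=1,log=-}
step 2 deliver 1→0: 0={back,v=1,log=-}
step 3 deliver 1→2: 2={back,v=1,log=-}
step 4 deliver 1→3: 3={back,v=1,log=-}
step 5 propose(1,'r'): —
step 6 deliver 1→2: 2={back,v=1,log=r}
step 7 deliver 2→1: —
step 8 deliver 1→3: 3={back,v=1,log=r}
step 9 deliver 3→1: 1={prim,v=1,log=r}
step 10 timeout(3): 3={back,v=2,log=r}
step 11 deliver 3→2: 2={prim,v=2,log=r}
step 12 deliver 2→3: —
step 13 deliver 0→1: —
step 14 crash(0): 0={✗back,v=1,log=-}
step 15 deliver 1→2: —
step 16 timeout(3): 3={prim,v=3,log=r}
step 17 deliver 3→2: 2={back,v=3,log=r}
step 18 propose(1,'x'): —
step 19 deliver 1→2: —
step 20 deliver 2→1: —
step 21 deliver 1→3: —
step 22 deliver 3→1: 1={back,v=2,log=r}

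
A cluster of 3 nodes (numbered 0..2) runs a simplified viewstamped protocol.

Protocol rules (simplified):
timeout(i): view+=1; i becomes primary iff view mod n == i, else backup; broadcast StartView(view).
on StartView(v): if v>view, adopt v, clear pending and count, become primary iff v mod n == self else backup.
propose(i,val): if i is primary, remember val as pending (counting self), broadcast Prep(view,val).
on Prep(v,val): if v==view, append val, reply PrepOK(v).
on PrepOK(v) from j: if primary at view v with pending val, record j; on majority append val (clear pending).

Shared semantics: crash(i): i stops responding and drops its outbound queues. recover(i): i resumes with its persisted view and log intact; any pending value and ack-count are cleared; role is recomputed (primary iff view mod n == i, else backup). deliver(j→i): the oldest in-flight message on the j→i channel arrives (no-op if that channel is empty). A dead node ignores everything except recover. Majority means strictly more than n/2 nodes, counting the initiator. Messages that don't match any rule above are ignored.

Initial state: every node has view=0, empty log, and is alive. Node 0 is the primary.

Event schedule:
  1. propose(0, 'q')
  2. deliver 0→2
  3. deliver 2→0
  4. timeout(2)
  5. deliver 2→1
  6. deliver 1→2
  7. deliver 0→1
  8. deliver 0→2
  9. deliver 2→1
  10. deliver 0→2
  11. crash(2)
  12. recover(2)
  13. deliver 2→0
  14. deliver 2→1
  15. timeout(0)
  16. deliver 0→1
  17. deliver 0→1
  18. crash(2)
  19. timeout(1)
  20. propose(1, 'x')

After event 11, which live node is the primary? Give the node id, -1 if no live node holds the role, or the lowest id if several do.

0

after 1 — propose(0,'q'): ·
after 2 — deliver 0→2: n2:back/v0/[q]
after 3 — deliver 2→0: n0:prim/v0/[q]
after 4 — timeout(2): n2:back/v1/[q]
after 5 — deliver 2→1: n1:prim/v1/[-]
after 6 — deliver 1→2: ·
after 7 — deliver 0→1: ·
after 8 — deliver 0→2: ·
after 9 — deliver 2→1: ·
after 10 — deliver 0→2: ·
after 11 — crash(2): n2:✗back/v1/[q]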